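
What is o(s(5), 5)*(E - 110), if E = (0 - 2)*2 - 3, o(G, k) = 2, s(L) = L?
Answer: -234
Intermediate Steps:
E = -7 (E = -2*2 - 3 = -4 - 3 = -7)
o(s(5), 5)*(E - 110) = 2*(-7 - 110) = 2*(-117) = -234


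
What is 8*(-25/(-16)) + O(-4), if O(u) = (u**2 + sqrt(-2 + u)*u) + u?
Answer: 49/2 - 4*I*sqrt(6) ≈ 24.5 - 9.798*I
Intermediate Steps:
O(u) = u + u**2 + u*sqrt(-2 + u) (O(u) = (u**2 + u*sqrt(-2 + u)) + u = u + u**2 + u*sqrt(-2 + u))
8*(-25/(-16)) + O(-4) = 8*(-25/(-16)) - 4*(1 - 4 + sqrt(-2 - 4)) = 8*(-25*(-1/16)) - 4*(1 - 4 + sqrt(-6)) = 8*(25/16) - 4*(1 - 4 + I*sqrt(6)) = 25/2 - 4*(-3 + I*sqrt(6)) = 25/2 + (12 - 4*I*sqrt(6)) = 49/2 - 4*I*sqrt(6)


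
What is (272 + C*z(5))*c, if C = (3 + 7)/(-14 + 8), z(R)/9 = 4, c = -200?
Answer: -42400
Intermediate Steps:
z(R) = 36 (z(R) = 9*4 = 36)
C = -5/3 (C = 10/(-6) = 10*(-1/6) = -5/3 ≈ -1.6667)
(272 + C*z(5))*c = (272 - 5/3*36)*(-200) = (272 - 60)*(-200) = 212*(-200) = -42400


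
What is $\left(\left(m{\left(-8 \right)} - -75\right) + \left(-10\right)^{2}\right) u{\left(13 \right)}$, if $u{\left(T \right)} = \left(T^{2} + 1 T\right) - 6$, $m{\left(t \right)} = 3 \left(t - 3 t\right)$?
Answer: $39248$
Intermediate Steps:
$m{\left(t \right)} = - 6 t$ ($m{\left(t \right)} = 3 \left(- 2 t\right) = - 6 t$)
$u{\left(T \right)} = -6 + T + T^{2}$ ($u{\left(T \right)} = \left(T^{2} + T\right) - 6 = \left(T + T^{2}\right) - 6 = -6 + T + T^{2}$)
$\left(\left(m{\left(-8 \right)} - -75\right) + \left(-10\right)^{2}\right) u{\left(13 \right)} = \left(\left(\left(-6\right) \left(-8\right) - -75\right) + \left(-10\right)^{2}\right) \left(-6 + 13 + 13^{2}\right) = \left(\left(48 + 75\right) + 100\right) \left(-6 + 13 + 169\right) = \left(123 + 100\right) 176 = 223 \cdot 176 = 39248$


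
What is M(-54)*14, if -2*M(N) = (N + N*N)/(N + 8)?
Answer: 10017/23 ≈ 435.52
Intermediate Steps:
M(N) = -(N + N²)/(2*(8 + N)) (M(N) = -(N + N*N)/(2*(N + 8)) = -(N + N²)/(2*(8 + N)))
M(-54)*14 = -1*(-54)*(1 - 54)/(16 + 2*(-54))*14 = -1*(-54)*(-53)/(16 - 108)*14 = -1*(-54)*(-53)/(-92)*14 = -1*(-54)*(-1/92)*(-53)*14 = (1431/46)*14 = 10017/23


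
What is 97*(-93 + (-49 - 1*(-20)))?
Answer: -11834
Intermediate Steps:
97*(-93 + (-49 - 1*(-20))) = 97*(-93 + (-49 + 20)) = 97*(-93 - 29) = 97*(-122) = -11834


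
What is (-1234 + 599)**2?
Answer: 403225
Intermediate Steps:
(-1234 + 599)**2 = (-635)**2 = 403225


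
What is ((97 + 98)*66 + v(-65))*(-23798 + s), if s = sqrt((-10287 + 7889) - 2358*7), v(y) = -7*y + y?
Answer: -315561480 + 26520*I*sqrt(4726) ≈ -3.1556e+8 + 1.8231e+6*I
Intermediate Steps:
v(y) = -6*y
s = 2*I*sqrt(4726) (s = sqrt(-2398 - 16506) = sqrt(-18904) = 2*I*sqrt(4726) ≈ 137.49*I)
((97 + 98)*66 + v(-65))*(-23798 + s) = ((97 + 98)*66 - 6*(-65))*(-23798 + 2*I*sqrt(4726)) = (195*66 + 390)*(-23798 + 2*I*sqrt(4726)) = (12870 + 390)*(-23798 + 2*I*sqrt(4726)) = 13260*(-23798 + 2*I*sqrt(4726)) = -315561480 + 26520*I*sqrt(4726)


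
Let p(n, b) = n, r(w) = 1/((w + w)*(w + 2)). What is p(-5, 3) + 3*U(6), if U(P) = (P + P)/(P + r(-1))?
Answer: 17/11 ≈ 1.5455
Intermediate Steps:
r(w) = 1/(2*w*(2 + w)) (r(w) = 1/((2*w)*(2 + w)) = 1/(2*w*(2 + w)))
U(P) = 2*P/(-1/2 + P) (U(P) = (P + P)/(P + (1/2)/(-1*(2 - 1))) = (2*P)/(P + (1/2)*(-1)/1) = (2*P)/(P + (1/2)*(-1)*1) = (2*P)/(P - 1/2) = (2*P)/(-1/2 + P) = 2*P/(-1/2 + P))
p(-5, 3) + 3*U(6) = -5 + 3*(4*6/(-1 + 2*6)) = -5 + 3*(4*6/(-1 + 12)) = -5 + 3*(4*6/11) = -5 + 3*(4*6*(1/11)) = -5 + 3*(24/11) = -5 + 72/11 = 17/11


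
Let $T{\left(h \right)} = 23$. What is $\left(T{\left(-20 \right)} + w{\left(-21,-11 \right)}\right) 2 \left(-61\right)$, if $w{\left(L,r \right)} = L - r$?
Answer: $-1586$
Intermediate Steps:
$\left(T{\left(-20 \right)} + w{\left(-21,-11 \right)}\right) 2 \left(-61\right) = \left(23 - 10\right) 2 \left(-61\right) = \left(23 + \left(-21 + 11\right)\right) \left(-122\right) = \left(23 - 10\right) \left(-122\right) = 13 \left(-122\right) = -1586$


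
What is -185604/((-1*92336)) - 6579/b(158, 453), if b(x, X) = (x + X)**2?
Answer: 17170598085/8617741964 ≈ 1.9925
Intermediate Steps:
b(x, X) = (X + x)**2
-185604/((-1*92336)) - 6579/b(158, 453) = -185604/((-1*92336)) - 6579/(453 + 158)**2 = -185604/(-92336) - 6579/(611**2) = -185604*(-1/92336) - 6579/373321 = 46401/23084 - 6579*1/373321 = 46401/23084 - 6579/373321 = 17170598085/8617741964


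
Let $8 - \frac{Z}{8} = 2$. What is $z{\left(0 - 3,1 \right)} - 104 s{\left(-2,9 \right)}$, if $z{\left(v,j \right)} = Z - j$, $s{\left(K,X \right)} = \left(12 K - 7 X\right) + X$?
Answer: $8159$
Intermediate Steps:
$Z = 48$ ($Z = 64 - 16 = 48$)
$s{\left(K,X \right)} = - 6 X + 12 K$ ($s{\left(K,X \right)} = \left(- 7 X + 12 K\right) + X = - 6 X + 12 K$)
$z{\left(v,j \right)} = 48 - j$
$z{\left(0 - 3,1 \right)} - 104 s{\left(-2,9 \right)} = \left(48 - 1\right) - 104 \left(\left(-6\right) 9 + 12 \left(-2\right)\right) = \left(48 - 1\right) - 104 \left(-54 - 24\right) = 47 - -8112 = 47 + 8112 = 8159$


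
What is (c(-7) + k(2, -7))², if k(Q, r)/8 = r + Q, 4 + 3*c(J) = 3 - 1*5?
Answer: 1764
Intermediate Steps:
c(J) = -2 (c(J) = -4/3 + (3 - 1*5)/3 = -4/3 + (3 - 5)/3 = -4/3 + (⅓)*(-2) = -4/3 - ⅔ = -2)
k(Q, r) = 8*Q + 8*r (k(Q, r) = 8*(r + Q) = 8*(Q + r) = 8*Q + 8*r)
(c(-7) + k(2, -7))² = (-2 + (8*2 + 8*(-7)))² = (-2 + (16 - 56))² = (-2 - 40)² = (-42)² = 1764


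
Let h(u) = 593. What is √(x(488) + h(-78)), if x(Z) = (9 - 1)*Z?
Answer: √4497 ≈ 67.060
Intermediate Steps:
x(Z) = 8*Z
√(x(488) + h(-78)) = √(8*488 + 593) = √(3904 + 593) = √4497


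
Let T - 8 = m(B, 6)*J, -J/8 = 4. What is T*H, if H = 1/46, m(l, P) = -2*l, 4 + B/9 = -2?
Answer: -1724/23 ≈ -74.957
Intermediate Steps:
B = -54 (B = -36 + 9*(-2) = -36 - 18 = -54)
J = -32 (J = -8*4 = -32)
H = 1/46 ≈ 0.021739
T = -3448 (T = 8 - 2*(-54)*(-32) = 8 + 108*(-32) = 8 - 3456 = -3448)
T*H = -3448*1/46 = -1724/23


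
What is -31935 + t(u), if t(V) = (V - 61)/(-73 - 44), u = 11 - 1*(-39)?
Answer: -3736384/117 ≈ -31935.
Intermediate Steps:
u = 50 (u = 11 + 39 = 50)
t(V) = 61/117 - V/117 (t(V) = (-61 + V)/(-117) = (-61 + V)*(-1/117) = 61/117 - V/117)
-31935 + t(u) = -31935 + (61/117 - 1/117*50) = -31935 + (61/117 - 50/117) = -31935 + 11/117 = -3736384/117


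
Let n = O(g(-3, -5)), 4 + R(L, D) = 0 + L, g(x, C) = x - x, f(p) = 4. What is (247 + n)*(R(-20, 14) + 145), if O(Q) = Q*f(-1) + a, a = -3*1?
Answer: 29524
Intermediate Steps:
a = -3
g(x, C) = 0
R(L, D) = -4 + L (R(L, D) = -4 + (0 + L) = -4 + L)
O(Q) = -3 + 4*Q (O(Q) = Q*4 - 3 = 4*Q - 3 = -3 + 4*Q)
n = -3 (n = -3 + 4*0 = -3 + 0 = -3)
(247 + n)*(R(-20, 14) + 145) = (247 - 3)*((-4 - 20) + 145) = 244*(-24 + 145) = 244*121 = 29524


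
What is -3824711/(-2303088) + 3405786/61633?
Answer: 8079553280231/141946222704 ≈ 56.920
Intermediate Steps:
-3824711/(-2303088) + 3405786/61633 = -3824711*(-1/2303088) + 3405786*(1/61633) = 3824711/2303088 + 3405786/61633 = 8079553280231/141946222704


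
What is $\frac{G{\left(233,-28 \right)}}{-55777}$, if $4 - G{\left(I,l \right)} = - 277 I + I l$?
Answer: $- \frac{71069}{55777} \approx -1.2742$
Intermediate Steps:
$G{\left(I,l \right)} = 4 + 277 I - I l$ ($G{\left(I,l \right)} = 4 - \left(- 277 I + I l\right) = 4 + 277 I - I l$)
$\frac{G{\left(233,-28 \right)}}{-55777} = \frac{4 + 277 \cdot 233 - 233 \left(-28\right)}{-55777} = \left(4 + 64541 + 6524\right) \left(- \frac{1}{55777}\right) = 71069 \left(- \frac{1}{55777}\right) = - \frac{71069}{55777}$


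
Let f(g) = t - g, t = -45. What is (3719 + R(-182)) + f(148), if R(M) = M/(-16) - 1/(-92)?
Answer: 650879/184 ≈ 3537.4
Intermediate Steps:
f(g) = -45 - g
R(M) = 1/92 - M/16 (R(M) = M*(-1/16) - 1*(-1/92) = -M/16 + 1/92 = 1/92 - M/16)
(3719 + R(-182)) + f(148) = (3719 + (1/92 - 1/16*(-182))) + (-45 - 1*148) = (3719 + (1/92 + 91/8)) + (-45 - 148) = (3719 + 2095/184) - 193 = 686391/184 - 193 = 650879/184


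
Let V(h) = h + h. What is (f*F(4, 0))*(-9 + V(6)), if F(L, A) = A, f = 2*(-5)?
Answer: 0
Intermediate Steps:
f = -10
V(h) = 2*h
(f*F(4, 0))*(-9 + V(6)) = (-10*0)*(-9 + 2*6) = 0*(-9 + 12) = 0*3 = 0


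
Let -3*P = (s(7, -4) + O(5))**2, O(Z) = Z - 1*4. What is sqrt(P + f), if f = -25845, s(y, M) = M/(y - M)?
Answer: 2*I*sqrt(7036338)/33 ≈ 160.76*I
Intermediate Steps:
O(Z) = -4 + Z (O(Z) = Z - 4 = -4 + Z)
P = -49/363 (P = -(-4/(7 - 1*(-4)) + (-4 + 5))**2/3 = -(-4/(7 + 4) + 1)**2/3 = -(-4/11 + 1)**2/3 = -(7/11)**2/3 = -1/3*49/121 = -49/363 ≈ -0.13499)
sqrt(P + f) = sqrt(-49/363 - 25845) = sqrt(-9381784/363) = 2*I*sqrt(7036338)/33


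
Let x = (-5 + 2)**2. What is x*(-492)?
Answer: -4428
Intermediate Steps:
x = 9 (x = (-3)**2 = 9)
x*(-492) = 9*(-492) = -4428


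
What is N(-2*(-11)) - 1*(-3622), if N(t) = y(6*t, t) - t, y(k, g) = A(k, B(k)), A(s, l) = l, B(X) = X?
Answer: 3732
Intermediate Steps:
y(k, g) = k
N(t) = 5*t (N(t) = 6*t - t = 5*t)
N(-2*(-11)) - 1*(-3622) = 5*(-2*(-11)) - 1*(-3622) = 5*22 + 3622 = 110 + 3622 = 3732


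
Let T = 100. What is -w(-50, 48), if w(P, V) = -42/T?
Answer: 21/50 ≈ 0.42000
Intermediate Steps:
w(P, V) = -21/50 (w(P, V) = -42/100 = -42*1/100 = -21/50)
-w(-50, 48) = -1*(-21/50) = 21/50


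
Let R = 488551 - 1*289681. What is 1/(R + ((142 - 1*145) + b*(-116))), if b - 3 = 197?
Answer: 1/175667 ≈ 5.6926e-6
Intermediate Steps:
b = 200 (b = 3 + 197 = 200)
R = 198870 (R = 488551 - 289681 = 198870)
1/(R + ((142 - 1*145) + b*(-116))) = 1/(198870 + ((142 - 1*145) + 200*(-116))) = 1/(198870 + ((142 - 145) - 23200)) = 1/(198870 + (-3 - 23200)) = 1/(198870 - 23203) = 1/175667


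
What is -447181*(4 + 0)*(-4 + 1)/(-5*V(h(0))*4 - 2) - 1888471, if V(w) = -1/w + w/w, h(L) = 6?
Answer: -4351889/2 ≈ -2.1759e+6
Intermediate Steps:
V(w) = 1 - 1/w (V(w) = -1/w + 1 = 1 - 1/w)
-447181*(4 + 0)*(-4 + 1)/(-5*V(h(0))*4 - 2) - 1888471 = -447181*(4 + 0)*(-4 + 1)/(-5*(-1 + 6)/6*4 - 2) - 1888471 = -447181*4*(-3)/(-5*5/6*4 - 2) - 1888471 = -(-5366172)/(-5*⅚*4 - 2) - 1888471 = -(-5366172)/(-25/6*4 - 2) - 1888471 = -(-5366172)/(-50/3 - 2) - 1888471 = -(-5366172)/(-56/3) - 1888471 = -(-5366172)*(-3)/56 - 1888471 = -447181*9/14 - 1888471 = -574947/2 - 1888471 = -4351889/2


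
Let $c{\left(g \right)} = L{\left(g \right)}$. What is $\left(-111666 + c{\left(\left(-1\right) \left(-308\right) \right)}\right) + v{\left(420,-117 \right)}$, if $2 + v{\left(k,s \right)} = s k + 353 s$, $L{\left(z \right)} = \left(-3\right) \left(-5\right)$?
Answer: $-202094$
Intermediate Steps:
$L{\left(z \right)} = 15$
$c{\left(g \right)} = 15$
$v{\left(k,s \right)} = -2 + 353 s + k s$ ($v{\left(k,s \right)} = -2 + \left(s k + 353 s\right) = -2 + \left(k s + 353 s\right) = -2 + \left(353 s + k s\right) = -2 + 353 s + k s$)
$\left(-111666 + c{\left(\left(-1\right) \left(-308\right) \right)}\right) + v{\left(420,-117 \right)} = \left(-111666 + 15\right) + \left(-2 + 353 \left(-117\right) + 420 \left(-117\right)\right) = -111651 - 90443 = -202094$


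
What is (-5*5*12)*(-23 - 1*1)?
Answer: 7200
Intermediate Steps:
(-5*5*12)*(-23 - 1*1) = (-25*12)*(-23 - 1) = -300*(-24) = 7200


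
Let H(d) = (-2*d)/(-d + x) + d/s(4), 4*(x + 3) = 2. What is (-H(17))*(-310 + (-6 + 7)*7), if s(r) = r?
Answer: 94435/52 ≈ 1816.1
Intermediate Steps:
x = -5/2 (x = -3 + (¼)*2 = -3 + ½ = -5/2 ≈ -2.5000)
H(d) = d/4 - 2*d/(-5/2 - d) (H(d) = (-2*d)/(-d - 5/2) + d/4 = (-2*d)/(-5/2 - d) + d*(¼) = -2*d/(-5/2 - d) + d/4 = d/4 - 2*d/(-5/2 - d))
(-H(17))*(-310 + (-6 + 7)*7) = (-17*(21 + 2*17)/(4*(5 + 2*17)))*(-310 + (-6 + 7)*7) = (-17*(21 + 34)/(4*(5 + 34)))*(-310 + 1*7) = (-17*55/(4*39))*(-310 + 7) = -17*55/(4*39)*(-303) = -1*935/156*(-303) = -935/156*(-303) = 94435/52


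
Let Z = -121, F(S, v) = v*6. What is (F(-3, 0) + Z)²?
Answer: 14641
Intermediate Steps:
F(S, v) = 6*v
(F(-3, 0) + Z)² = (6*0 - 121)² = (0 - 121)² = (-121)² = 14641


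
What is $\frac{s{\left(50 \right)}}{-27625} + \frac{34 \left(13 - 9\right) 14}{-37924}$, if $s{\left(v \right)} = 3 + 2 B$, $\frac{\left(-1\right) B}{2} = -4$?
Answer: $- \frac{13329639}{261912625} \approx -0.050893$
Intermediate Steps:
$B = 8$ ($B = \left(-2\right) \left(-4\right) = 8$)
$s{\left(v \right)} = 19$ ($s{\left(v \right)} = 3 + 2 \cdot 8 = 3 + 16 = 19$)
$\frac{s{\left(50 \right)}}{-27625} + \frac{34 \left(13 - 9\right) 14}{-37924} = \frac{19}{-27625} + \frac{34 \left(13 - 9\right) 14}{-37924} = 19 \left(- \frac{1}{27625}\right) + 34 \cdot 4 \cdot 14 \left(- \frac{1}{37924}\right) = - \frac{19}{27625} + 136 \cdot 14 \left(- \frac{1}{37924}\right) = - \frac{19}{27625} + 1904 \left(- \frac{1}{37924}\right) = - \frac{19}{27625} - \frac{476}{9481} = - \frac{13329639}{261912625}$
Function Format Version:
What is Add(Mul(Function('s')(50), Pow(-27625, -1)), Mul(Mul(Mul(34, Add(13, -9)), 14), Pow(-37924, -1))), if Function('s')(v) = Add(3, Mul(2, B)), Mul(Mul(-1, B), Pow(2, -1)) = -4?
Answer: Rational(-13329639, 261912625) ≈ -0.050893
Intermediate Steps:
B = 8 (B = Mul(-2, -4) = 8)
Function('s')(v) = 19 (Function('s')(v) = Add(3, Mul(2, 8)) = Add(3, 16) = 19)
Add(Mul(Function('s')(50), Pow(-27625, -1)), Mul(Mul(Mul(34, Add(13, -9)), 14), Pow(-37924, -1))) = Add(Mul(19, Pow(-27625, -1)), Mul(Mul(Mul(34, Add(13, -9)), 14), Pow(-37924, -1))) = Add(Mul(19, Rational(-1, 27625)), Mul(Mul(Mul(34, 4), 14), Rational(-1, 37924))) = Add(Rational(-19, 27625), Mul(Mul(136, 14), Rational(-1, 37924))) = Add(Rational(-19, 27625), Mul(1904, Rational(-1, 37924))) = Add(Rational(-19, 27625), Rational(-476, 9481)) = Rational(-13329639, 261912625)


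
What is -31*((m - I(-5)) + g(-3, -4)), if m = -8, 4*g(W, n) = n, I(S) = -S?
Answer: 434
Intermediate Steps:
g(W, n) = n/4
-31*((m - I(-5)) + g(-3, -4)) = -31*((-8 - (-1)*(-5)) + (¼)*(-4)) = -31*((-8 - 1*5) - 1) = -31*((-8 - 5) - 1) = -31*(-13 - 1) = -31*(-14) = 434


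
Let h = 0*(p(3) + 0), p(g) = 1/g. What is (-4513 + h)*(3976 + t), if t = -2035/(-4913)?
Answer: -88166523099/4913 ≈ -1.7946e+7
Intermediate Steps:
p(g) = 1/g
h = 0 (h = 0*(1/3 + 0) = 0*(1/3) = 0)
t = 2035/4913 (t = -2035*(-1/4913) = 2035/4913 ≈ 0.41421)
(-4513 + h)*(3976 + t) = (-4513 + 0)*(3976 + 2035/4913) = -4513*19536123/4913 = -88166523099/4913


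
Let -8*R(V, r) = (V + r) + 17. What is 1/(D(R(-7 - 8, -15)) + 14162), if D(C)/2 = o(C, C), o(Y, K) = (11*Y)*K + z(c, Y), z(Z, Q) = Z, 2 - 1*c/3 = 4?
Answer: 32/454659 ≈ 7.0382e-5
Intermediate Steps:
c = -6 (c = 6 - 3*4 = 6 - 12 = -6)
R(V, r) = -17/8 - V/8 - r/8 (R(V, r) = -((V + r) + 17)/8 = -(17 + V + r)/8 = -17/8 - V/8 - r/8)
o(Y, K) = -6 + 11*K*Y (o(Y, K) = (11*Y)*K - 6 = 11*K*Y - 6 = -6 + 11*K*Y)
D(C) = -12 + 22*C² (D(C) = 2*(-6 + 11*C*C) = 2*(-6 + 11*C²) = -12 + 22*C²)
1/(D(R(-7 - 8, -15)) + 14162) = 1/((-12 + 22*(-17/8 - (-7 - 8)/8 - ⅛*(-15))²) + 14162) = 1/((-12 + 22*(-17/8 - ⅛*(-15) + 15/8)²) + 14162) = 1/((-12 + 22*(-17/8 + 15/8 + 15/8)²) + 14162) = 1/((-12 + 22*(13/8)²) + 14162) = 1/((-12 + 22*(169/64)) + 14162) = 1/((-12 + 1859/32) + 14162) = 1/(1475/32 + 14162) = 1/(454659/32) = 32/454659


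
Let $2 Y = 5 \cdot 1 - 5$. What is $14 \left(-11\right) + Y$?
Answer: $-154$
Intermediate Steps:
$Y = 0$ ($Y = \frac{5 \cdot 1 - 5}{2} = \frac{5 - 5}{2} = \frac{1}{2} \cdot 0 = 0$)
$14 \left(-11\right) + Y = 14 \left(-11\right) + 0 = -154 + 0 = -154$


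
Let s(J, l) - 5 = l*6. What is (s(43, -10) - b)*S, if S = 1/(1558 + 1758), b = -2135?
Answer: 520/829 ≈ 0.62726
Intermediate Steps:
s(J, l) = 5 + 6*l (s(J, l) = 5 + l*6 = 5 + 6*l)
S = 1/3316 ≈ 0.00030157
(s(43, -10) - b)*S = ((5 + 6*(-10)) - 1*(-2135))*(1/3316) = ((5 - 60) + 2135)*(1/3316) = (-55 + 2135)*(1/3316) = 2080*(1/3316) = 520/829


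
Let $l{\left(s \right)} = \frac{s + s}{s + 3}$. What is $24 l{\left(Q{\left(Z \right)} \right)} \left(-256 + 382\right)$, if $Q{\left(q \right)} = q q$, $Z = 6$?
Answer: $\frac{72576}{13} \approx 5582.8$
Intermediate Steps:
$Q{\left(q \right)} = q^{2}$
$l{\left(s \right)} = \frac{2 s}{3 + s}$
$24 l{\left(Q{\left(Z \right)} \right)} \left(-256 + 382\right) = 24 \frac{2 \cdot 6^{2}}{3 + 6^{2}} \left(-256 + 382\right) = 24 \cdot 2 \cdot 36 \frac{1}{3 + 36} \cdot 126 = 24 \cdot 2 \cdot 36 \cdot \frac{1}{39} \cdot 126 = 24 \cdot \frac{24}{13} \cdot 126 = \frac{576}{13} \cdot 126 = \frac{72576}{13}$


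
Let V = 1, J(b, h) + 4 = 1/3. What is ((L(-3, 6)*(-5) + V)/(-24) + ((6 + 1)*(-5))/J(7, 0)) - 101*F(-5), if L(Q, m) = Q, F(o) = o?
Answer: 16958/33 ≈ 513.88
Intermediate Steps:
J(b, h) = -11/3 (J(b, h) = -4 + 1/3 = -4 + ⅓ = -11/3)
((L(-3, 6)*(-5) + V)/(-24) + ((6 + 1)*(-5))/J(7, 0)) - 101*F(-5) = ((-3*(-5) + 1)/(-24) + ((6 + 1)*(-5))/(-11/3)) - 101*(-5) = ((15 + 1)*(-1/24) + (7*(-5))*(-3/11)) + 505 = (16*(-1/24) - 35*(-3/11)) + 505 = (-⅔ + 105/11) + 505 = 293/33 + 505 = 16958/33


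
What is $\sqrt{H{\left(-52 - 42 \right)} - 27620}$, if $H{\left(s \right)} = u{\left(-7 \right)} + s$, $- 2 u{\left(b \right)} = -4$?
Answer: $8 i \sqrt{433} \approx 166.47 i$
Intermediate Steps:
$u{\left(b \right)} = 2$ ($u{\left(b \right)} = \left(- \frac{1}{2}\right) \left(-4\right) = 2$)
$H{\left(s \right)} = 2 + s$
$\sqrt{H{\left(-52 - 42 \right)} - 27620} = \sqrt{\left(2 - 94\right) - 27620} = \sqrt{-92 - 27620} = \sqrt{-27712} = 8 i \sqrt{433}$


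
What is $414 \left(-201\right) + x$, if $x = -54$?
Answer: $-83268$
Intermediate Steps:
$414 \left(-201\right) + x = 414 \left(-201\right) - 54 = -83214 - 54 = -83268$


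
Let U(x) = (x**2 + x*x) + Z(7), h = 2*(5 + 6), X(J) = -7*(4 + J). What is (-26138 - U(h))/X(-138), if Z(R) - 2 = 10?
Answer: -1937/67 ≈ -28.910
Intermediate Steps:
X(J) = -28 - 7*J
h = 22 (h = 2*11 = 22)
Z(R) = 12 (Z(R) = 2 + 10 = 12)
U(x) = 12 + 2*x**2 (U(x) = (x**2 + x*x) + 12 = (x**2 + x**2) + 12 = 2*x**2 + 12 = 12 + 2*x**2)
(-26138 - U(h))/X(-138) = (-26138 - (12 + 2*22**2))/(-28 - 7*(-138)) = (-26138 - (12 + 2*484))/(-28 + 966) = (-26138 - (12 + 968))/938 = (-26138 - 1*980)*(1/938) = (-26138 - 980)*(1/938) = -27118*1/938 = -1937/67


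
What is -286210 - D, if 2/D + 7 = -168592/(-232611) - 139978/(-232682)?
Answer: -21972457929698779/76770500653 ≈ -2.8621e+5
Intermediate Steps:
D = -27062196351/76770500653 (D = 2/(-7 + (-168592/(-232611) - 139978/(-232682))) = 2/(-7 + (-168592*(-1/232611) - 139978*(-1/232682))) = 2/(-7 + (168592/232611 + 69989/116341)) = 2/(-7 + 35894373151/27062196351) = 2/(-153541001306/27062196351) = 2*(-27062196351/153541001306) = -27062196351/76770500653 ≈ -0.35251)
-286210 - D = -286210 - 1*(-27062196351/76770500653) = -286210 + 27062196351/76770500653 = -21972457929698779/76770500653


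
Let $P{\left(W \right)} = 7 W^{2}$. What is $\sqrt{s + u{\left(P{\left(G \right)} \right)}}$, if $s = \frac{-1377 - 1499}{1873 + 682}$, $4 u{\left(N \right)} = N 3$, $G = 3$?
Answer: $\frac{\sqrt{1204404005}}{5110} \approx 6.7915$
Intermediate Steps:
$u{\left(N \right)} = \frac{3 N}{4}$ ($u{\left(N \right)} = \frac{N 3}{4} = \frac{3 N}{4}$)
$s = - \frac{2876}{2555} \approx -1.1256$
$\sqrt{s + u{\left(P{\left(G \right)} \right)}} = \sqrt{- \frac{2876}{2555} + \frac{3 \cdot 7 \cdot 3^{2}}{4}} = \sqrt{- \frac{2876}{2555} + \frac{3 \cdot 7 \cdot 9}{4}} = \sqrt{- \frac{2876}{2555} + \frac{3}{4} \cdot 63} = \sqrt{- \frac{2876}{2555} + \frac{189}{4}} = \sqrt{\frac{471391}{10220}} = \frac{\sqrt{1204404005}}{5110}$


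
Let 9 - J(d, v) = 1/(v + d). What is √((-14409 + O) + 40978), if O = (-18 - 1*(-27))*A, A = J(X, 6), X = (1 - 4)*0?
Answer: √106594/2 ≈ 163.24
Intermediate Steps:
X = 0 (X = -3*0 = 0)
J(d, v) = 9 - 1/(d + v) (J(d, v) = 9 - 1/(v + d) = 9 - 1/(d + v))
A = 53/6 (A = (-1 + 9*0 + 9*6)/(0 + 6) = (-1 + 0 + 54)/6 = (⅙)*53 = 53/6 ≈ 8.8333)
O = 159/2 (O = (-18 - 1*(-27))*(53/6) = (-18 + 27)*(53/6) = 9*(53/6) = 159/2 ≈ 79.500)
√((-14409 + O) + 40978) = √((-14409 + 159/2) + 40978) = √(-28659/2 + 40978) = √(53297/2) = √106594/2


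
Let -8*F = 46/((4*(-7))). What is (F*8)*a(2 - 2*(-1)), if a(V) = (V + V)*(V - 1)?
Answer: 276/7 ≈ 39.429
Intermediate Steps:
F = 23/112 (F = -23/(4*(4*(-7))) = -23/(4*(-28)) = -23*(-1)/(4*28) = -1/8*(-23/14) = 23/112 ≈ 0.20536)
a(V) = 2*V*(-1 + V) (a(V) = (2*V)*(-1 + V) = 2*V*(-1 + V))
(F*8)*a(2 - 2*(-1)) = ((23/112)*8)*(2*(2 - 2*(-1))*(-1 + (2 - 2*(-1)))) = 23*(2*(2 + 2)*(-1 + (2 + 2)))/14 = 23*(2*4*(-1 + 4))/14 = 23*(2*4*3)/14 = (23/14)*24 = 276/7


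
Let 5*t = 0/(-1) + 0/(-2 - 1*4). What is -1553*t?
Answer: 0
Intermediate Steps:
t = 0 (t = (0/(-1) + 0/(-2 - 1*4))/5 = (0*(-1) + 0/(-2 - 4))/5 = (0 + 0/(-6))/5 = (0 + 0*(-1/6))/5 = (0 + 0)/5 = (1/5)*0 = 0)
-1553*t = -1553*0 = 0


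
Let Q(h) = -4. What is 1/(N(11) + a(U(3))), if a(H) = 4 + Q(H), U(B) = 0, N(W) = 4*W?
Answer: 1/44 ≈ 0.022727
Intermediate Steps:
a(H) = 0 (a(H) = 4 - 4 = 0)
1/(N(11) + a(U(3))) = 1/(4*11 + 0) = 1/(44 + 0) = 1/44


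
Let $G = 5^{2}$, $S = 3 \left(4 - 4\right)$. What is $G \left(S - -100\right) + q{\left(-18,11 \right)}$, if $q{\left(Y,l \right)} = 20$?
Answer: $2520$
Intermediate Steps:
$S = 0$ ($S = 3 \cdot 0 = 0$)
$G = 25$
$G \left(S - -100\right) + q{\left(-18,11 \right)} = 25 \left(0 - -100\right) + 20 = 25 \left(0 + 100\right) + 20 = 25 \cdot 100 + 20 = 2500 + 20 = 2520$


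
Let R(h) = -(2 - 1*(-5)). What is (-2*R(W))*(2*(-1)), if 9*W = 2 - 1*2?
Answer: -28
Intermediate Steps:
W = 0 (W = (2 - 1*2)/9 = (2 - 2)/9 = (⅑)*0 = 0)
R(h) = -7 (R(h) = -(2 + 5) = -1*7 = -7)
(-2*R(W))*(2*(-1)) = (-2*(-7))*(2*(-1)) = 14*(-2) = -28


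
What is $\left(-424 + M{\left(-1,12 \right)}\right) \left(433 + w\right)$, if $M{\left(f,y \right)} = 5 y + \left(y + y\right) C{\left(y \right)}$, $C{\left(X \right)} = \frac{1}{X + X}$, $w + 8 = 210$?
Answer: $-230505$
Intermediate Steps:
$w = 202$ ($w = -8 + 210 = 202$)
$C{\left(X \right)} = \frac{1}{2 X}$
$M{\left(f,y \right)} = 1 + 5 y$ ($M{\left(f,y \right)} = 5 y + \left(y + y\right) \frac{1}{2 y} = 5 y + 2 y \frac{1}{2 y} = 5 y + 1 = 1 + 5 y$)
$\left(-424 + M{\left(-1,12 \right)}\right) \left(433 + w\right) = \left(-424 + \left(1 + 5 \cdot 12\right)\right) \left(433 + 202\right) = \left(-424 + \left(1 + 60\right)\right) 635 = \left(-424 + 61\right) 635 = \left(-363\right) 635 = -230505$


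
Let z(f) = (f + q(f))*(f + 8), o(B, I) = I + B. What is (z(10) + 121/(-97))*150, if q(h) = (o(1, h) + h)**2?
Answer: 118098750/97 ≈ 1.2175e+6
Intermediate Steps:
o(B, I) = B + I
q(h) = (1 + 2*h)**2 (q(h) = ((1 + h) + h)**2 = (1 + 2*h)**2)
z(f) = (8 + f)*(f + (1 + 2*f)**2) (z(f) = (f + (1 + 2*f)**2)*(f + 8) = (f + (1 + 2*f)**2)*(8 + f) = (8 + f)*(f + (1 + 2*f)**2))
(z(10) + 121/(-97))*150 = ((8 + 4*10**3 + 37*10**2 + 41*10) + 121/(-97))*150 = ((8 + 4*1000 + 37*100 + 410) + 121*(-1/97))*150 = ((8 + 4000 + 3700 + 410) - 121/97)*150 = (8118 - 121/97)*150 = (787325/97)*150 = 118098750/97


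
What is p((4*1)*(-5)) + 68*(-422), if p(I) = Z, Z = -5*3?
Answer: -28711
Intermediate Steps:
Z = -15
p(I) = -15
p((4*1)*(-5)) + 68*(-422) = -15 + 68*(-422) = -15 - 28696 = -28711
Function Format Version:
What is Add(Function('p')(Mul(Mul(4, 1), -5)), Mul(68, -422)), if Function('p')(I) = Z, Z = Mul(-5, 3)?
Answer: -28711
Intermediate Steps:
Z = -15
Function('p')(I) = -15
Add(Function('p')(Mul(Mul(4, 1), -5)), Mul(68, -422)) = Add(-15, Mul(68, -422)) = Add(-15, -28696) = -28711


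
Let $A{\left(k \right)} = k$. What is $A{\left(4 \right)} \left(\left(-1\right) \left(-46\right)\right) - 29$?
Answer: $155$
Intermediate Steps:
$A{\left(4 \right)} \left(\left(-1\right) \left(-46\right)\right) - 29 = 4 \left(\left(-1\right) \left(-46\right)\right) - 29 = 4 \cdot 46 - 29 = 184 - 29 = 155$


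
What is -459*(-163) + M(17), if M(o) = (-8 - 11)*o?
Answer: 74494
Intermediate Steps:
M(o) = -19*o
-459*(-163) + M(17) = -459*(-163) - 19*17 = 74817 - 323 = 74494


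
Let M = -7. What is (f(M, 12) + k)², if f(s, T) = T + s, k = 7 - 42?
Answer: 900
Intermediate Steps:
k = -35
(f(M, 12) + k)² = ((12 - 7) - 35)² = (5 - 35)² = (-30)² = 900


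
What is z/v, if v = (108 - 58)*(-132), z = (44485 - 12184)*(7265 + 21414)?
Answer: -308786793/2200 ≈ -1.4036e+5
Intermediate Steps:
z = 926360379 (z = 32301*28679 = 926360379)
v = -6600 (v = 50*(-132) = -6600)
z/v = 926360379/(-6600) = 926360379*(-1/6600) = -308786793/2200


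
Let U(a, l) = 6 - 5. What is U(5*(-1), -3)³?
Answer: 1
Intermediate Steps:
U(a, l) = 1
U(5*(-1), -3)³ = 1³ = 1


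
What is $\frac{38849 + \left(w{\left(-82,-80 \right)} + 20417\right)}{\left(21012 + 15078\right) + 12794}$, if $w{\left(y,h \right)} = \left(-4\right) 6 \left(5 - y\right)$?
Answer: $\frac{2599}{2222} \approx 1.1697$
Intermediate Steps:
$w{\left(y,h \right)} = -120 + 24 y$ ($w{\left(y,h \right)} = - 24 \left(5 - y\right) = -120 + 24 y$)
$\frac{38849 + \left(w{\left(-82,-80 \right)} + 20417\right)}{\left(21012 + 15078\right) + 12794} = \frac{38849 + \left(\left(-120 + 24 \left(-82\right)\right) + 20417\right)}{\left(21012 + 15078\right) + 12794} = \frac{38849 + \left(\left(-120 - 1968\right) + 20417\right)}{36090 + 12794} = \frac{38849 + \left(-2088 + 20417\right)}{48884} = \left(38849 + 18329\right) \frac{1}{48884} = 57178 \cdot \frac{1}{48884} = \frac{2599}{2222}$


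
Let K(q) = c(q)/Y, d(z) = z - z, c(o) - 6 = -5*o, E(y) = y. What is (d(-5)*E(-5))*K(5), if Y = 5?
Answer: 0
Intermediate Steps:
c(o) = 6 - 5*o
d(z) = 0
K(q) = 6/5 - q (K(q) = (6 - 5*q)/5 = (6 - 5*q)*(⅕) = 6/5 - q)
(d(-5)*E(-5))*K(5) = (0*(-5))*(6/5 - 1*5) = 0*(6/5 - 5) = 0*(-19/5) = 0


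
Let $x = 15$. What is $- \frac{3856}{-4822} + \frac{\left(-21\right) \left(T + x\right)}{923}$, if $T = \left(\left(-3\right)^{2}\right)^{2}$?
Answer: $- \frac{3081032}{2225353} \approx -1.3845$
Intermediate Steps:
$T = 81$ ($T = 9^{2} = 81$)
$- \frac{3856}{-4822} + \frac{\left(-21\right) \left(T + x\right)}{923} = - \frac{3856}{-4822} + \frac{\left(-21\right) \left(81 + 15\right)}{923} = \left(-3856\right) \left(- \frac{1}{4822}\right) + \left(-21\right) 96 \cdot \frac{1}{923} = \frac{1928}{2411} - \frac{2016}{923} = - \frac{3081032}{2225353}$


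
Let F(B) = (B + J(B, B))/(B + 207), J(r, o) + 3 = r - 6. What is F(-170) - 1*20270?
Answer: -750339/37 ≈ -20279.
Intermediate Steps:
J(r, o) = -9 + r (J(r, o) = -3 + (r - 6) = -3 + (-6 + r) = -9 + r)
F(B) = (-9 + 2*B)/(207 + B) (F(B) = (B + (-9 + B))/(B + 207) = (-9 + 2*B)/(207 + B))
F(-170) - 1*20270 = (-9 + 2*(-170))/(207 - 170) - 1*20270 = (-9 - 340)/37 - 20270 = (1/37)*(-349) - 20270 = -349/37 - 20270 = -750339/37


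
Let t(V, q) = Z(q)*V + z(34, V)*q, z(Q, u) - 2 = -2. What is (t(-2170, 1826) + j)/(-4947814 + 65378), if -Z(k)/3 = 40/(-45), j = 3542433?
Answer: -10609939/14647308 ≈ -0.72436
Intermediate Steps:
Z(k) = 8/3 (Z(k) = -120/(-45) = -120*(-1)/45 = -3*(-8/9) = 8/3)
z(Q, u) = 0 (z(Q, u) = 2 - 2 = 0)
t(V, q) = 8*V/3 (t(V, q) = 8*V/3 + 0*q = 8*V/3 + 0 = 8*V/3)
(t(-2170, 1826) + j)/(-4947814 + 65378) = ((8/3)*(-2170) + 3542433)/(-4947814 + 65378) = (-17360/3 + 3542433)/(-4882436) = (10609939/3)*(-1/4882436) = -10609939/14647308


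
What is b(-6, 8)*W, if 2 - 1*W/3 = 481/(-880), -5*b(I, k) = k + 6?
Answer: -47061/2200 ≈ -21.391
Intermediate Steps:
b(I, k) = -6/5 - k/5 (b(I, k) = -(k + 6)/5 = -(6 + k)/5 = -6/5 - k/5)
W = 6723/880 (W = 6 - 1443/(-880) = 6 - 1443*(-1)/880 = 6 - 3*(-481/880) = 6 + 1443/880 = 6723/880 ≈ 7.6398)
b(-6, 8)*W = (-6/5 - ⅕*8)*(6723/880) = (-6/5 - 8/5)*(6723/880) = -14/5*6723/880 = -47061/2200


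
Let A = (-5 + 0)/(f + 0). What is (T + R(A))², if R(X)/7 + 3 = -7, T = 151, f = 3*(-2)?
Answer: 6561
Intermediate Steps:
f = -6
A = ⅚ (A = (-5 + 0)/(-6 + 0) = -5/(-6) = -5*(-⅙) = ⅚ ≈ 0.83333)
R(X) = -70 (R(X) = -21 + 7*(-7) = -21 - 49 = -70)
(T + R(A))² = (151 - 70)² = 81² = 6561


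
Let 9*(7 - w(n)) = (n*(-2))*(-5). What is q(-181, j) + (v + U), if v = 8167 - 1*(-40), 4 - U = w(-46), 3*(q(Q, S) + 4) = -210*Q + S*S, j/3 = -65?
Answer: 301445/9 ≈ 33494.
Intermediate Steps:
j = -195 (j = 3*(-65) = -195)
q(Q, S) = -4 - 70*Q + S²/3 (q(Q, S) = -4 + (-210*Q + S*S)/3 = -4 + (-210*Q + S²)/3 = -4 + (S² - 210*Q)/3 = -4 + (-70*Q + S²/3) = -4 - 70*Q + S²/3)
w(n) = 7 - 10*n/9 (w(n) = 7 - n*(-2)*(-5)/9 = 7 - (-2*n)*(-5)/9 = 7 - 10*n/9)
U = -487/9 (U = 4 - (7 - 10/9*(-46)) = 4 - (7 + 460/9) = 4 - 1*523/9 = 4 - 523/9 = -487/9 ≈ -54.111)
v = 8207 (v = 8167 + 40 = 8207)
q(-181, j) + (v + U) = (-4 - 70*(-181) + (⅓)*(-195)²) + (8207 - 487/9) = (-4 + 12670 + (⅓)*38025) + 73376/9 = (-4 + 12670 + 12675) + 73376/9 = 25341 + 73376/9 = 301445/9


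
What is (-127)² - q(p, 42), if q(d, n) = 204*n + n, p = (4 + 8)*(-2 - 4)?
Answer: 7519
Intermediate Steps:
p = -72 (p = 12*(-6) = -72)
q(d, n) = 205*n
(-127)² - q(p, 42) = (-127)² - 205*42 = 16129 - 1*8610 = 16129 - 8610 = 7519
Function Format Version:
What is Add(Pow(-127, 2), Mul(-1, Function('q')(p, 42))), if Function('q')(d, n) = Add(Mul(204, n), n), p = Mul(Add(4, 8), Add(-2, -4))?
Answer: 7519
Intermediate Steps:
p = -72 (p = Mul(12, -6) = -72)
Function('q')(d, n) = Mul(205, n)
Add(Pow(-127, 2), Mul(-1, Function('q')(p, 42))) = Add(Pow(-127, 2), Mul(-1, Mul(205, 42))) = Add(16129, Mul(-1, 8610)) = Add(16129, -8610) = 7519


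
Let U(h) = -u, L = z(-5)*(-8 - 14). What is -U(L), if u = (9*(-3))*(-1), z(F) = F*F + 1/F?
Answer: 27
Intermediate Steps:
z(F) = 1/F + F² (z(F) = F² + 1/F = 1/F + F²)
u = 27 (u = -27*(-1) = 27)
L = -2728/5 (L = ((1 + (-5)³)/(-5))*(-8 - 14) = -(1 - 125)/5*(-22) = -⅕*(-124)*(-22) = (124/5)*(-22) = -2728/5 ≈ -545.60)
U(h) = -27 (U(h) = -1*27 = -27)
-U(L) = -1*(-27) = 27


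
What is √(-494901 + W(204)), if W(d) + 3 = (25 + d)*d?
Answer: 26*I*√663 ≈ 669.47*I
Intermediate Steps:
W(d) = -3 + d*(25 + d) (W(d) = -3 + (25 + d)*d = -3 + d*(25 + d))
√(-494901 + W(204)) = √(-494901 + (-3 + 204² + 25*204)) = √(-494901 + (-3 + 41616 + 5100)) = √(-494901 + 46713) = √(-448188) = 26*I*√663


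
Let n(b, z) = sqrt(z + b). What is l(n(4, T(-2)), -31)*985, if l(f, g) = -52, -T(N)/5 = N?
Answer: -51220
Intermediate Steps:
T(N) = -5*N
n(b, z) = sqrt(b + z)
l(n(4, T(-2)), -31)*985 = -52*985 = -51220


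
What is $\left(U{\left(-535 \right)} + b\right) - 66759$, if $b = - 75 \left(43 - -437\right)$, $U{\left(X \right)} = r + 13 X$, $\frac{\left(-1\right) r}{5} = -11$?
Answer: $-109659$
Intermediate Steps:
$r = 55$ ($r = \left(-5\right) \left(-11\right) = 55$)
$U{\left(X \right)} = 55 + 13 X$
$b = -36000$ ($b = - 75 \left(43 + 437\right) = \left(-75\right) 480 = -36000$)
$\left(U{\left(-535 \right)} + b\right) - 66759 = \left(\left(55 + 13 \left(-535\right)\right) - 36000\right) - 66759 = \left(\left(55 - 6955\right) - 36000\right) - 66759 = \left(-6900 - 36000\right) - 66759 = -42900 - 66759 = -109659$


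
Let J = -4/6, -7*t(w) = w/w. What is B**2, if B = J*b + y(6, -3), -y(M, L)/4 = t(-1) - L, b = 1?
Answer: 64516/441 ≈ 146.29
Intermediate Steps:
t(w) = -1/7 (t(w) = -w/(7*w) = -1/7*1 = -1/7)
y(M, L) = 4/7 + 4*L (y(M, L) = -4*(-1/7 - L) = 4/7 + 4*L)
J = -2/3 (J = -4*1/6 = -2/3 ≈ -0.66667)
B = -254/21 (B = -2/3*1 + (4/7 + 4*(-3)) = -2/3 + (4/7 - 12) = -2/3 - 80/7 = -254/21 ≈ -12.095)
B**2 = (-254/21)**2 = 64516/441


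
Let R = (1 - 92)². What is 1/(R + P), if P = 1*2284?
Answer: 1/10565 ≈ 9.4652e-5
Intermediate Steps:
P = 2284
R = 8281 (R = (-91)² = 8281)
1/(R + P) = 1/(8281 + 2284) = 1/10565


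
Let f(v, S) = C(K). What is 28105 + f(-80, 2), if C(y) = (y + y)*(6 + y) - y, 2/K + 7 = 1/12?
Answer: 193594585/6889 ≈ 28102.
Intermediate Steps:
K = -24/83 (K = 2/(-7 + 1/12) = 2/(-83/12) = 2*(-12/83) = -24/83 ≈ -0.28916)
C(y) = -y + 2*y*(6 + y) (C(y) = (2*y)*(6 + y) - y = 2*y*(6 + y) - y = -y + 2*y*(6 + y))
f(v, S) = -20760/6889 (f(v, S) = -24*(11 + 2*(-24/83))/83 = -24*(11 - 48/83)/83 = -24/83*865/83 = -20760/6889)
28105 + f(-80, 2) = 28105 - 20760/6889 = 193594585/6889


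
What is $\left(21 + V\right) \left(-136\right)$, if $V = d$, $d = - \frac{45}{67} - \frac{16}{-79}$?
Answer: $- \frac{14779120}{5293} \approx -2792.2$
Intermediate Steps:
$d = - \frac{2483}{5293}$ ($d = \left(-45\right) \frac{1}{67} - - \frac{16}{79} = - \frac{45}{67} + \frac{16}{79} = - \frac{2483}{5293} \approx -0.46911$)
$V = - \frac{2483}{5293} \approx -0.46911$
$\left(21 + V\right) \left(-136\right) = \left(21 - \frac{2483}{5293}\right) \left(-136\right) = \frac{108670}{5293} \left(-136\right) = - \frac{14779120}{5293}$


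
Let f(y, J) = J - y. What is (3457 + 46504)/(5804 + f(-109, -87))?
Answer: 49961/5826 ≈ 8.5755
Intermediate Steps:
(3457 + 46504)/(5804 + f(-109, -87)) = (3457 + 46504)/(5804 + (-87 - 1*(-109))) = 49961/(5804 + (-87 + 109)) = 49961/(5804 + 22) = 49961/5826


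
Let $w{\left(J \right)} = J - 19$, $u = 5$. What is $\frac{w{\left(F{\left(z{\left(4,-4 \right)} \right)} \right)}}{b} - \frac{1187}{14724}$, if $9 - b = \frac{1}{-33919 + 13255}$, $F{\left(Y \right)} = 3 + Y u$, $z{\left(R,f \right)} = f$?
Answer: $- \frac{11173997195}{2738325348} \approx -4.0806$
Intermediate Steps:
$F{\left(Y \right)} = 3 + 5 Y$ ($F{\left(Y \right)} = 3 + Y 5 = 3 + 5 Y$)
$b = \frac{185977}{20664}$ ($b = 9 - \frac{1}{-33919 + 13255} = 9 - \frac{1}{-20664} = 9 - - \frac{1}{20664} = 9 + \frac{1}{20664} = \frac{185977}{20664} \approx 9.0$)
$w{\left(J \right)} = -19 + J$ ($w{\left(J \right)} = J - 19 = -19 + J$)
$\frac{w{\left(F{\left(z{\left(4,-4 \right)} \right)} \right)}}{b} - \frac{1187}{14724} = \frac{-19 + \left(3 + 5 \left(-4\right)\right)}{\frac{185977}{20664}} - \frac{1187}{14724} = \left(-19 + \left(3 - 20\right)\right) \frac{20664}{185977} - \frac{1187}{14724} = \left(-19 - 17\right) \frac{20664}{185977} - \frac{1187}{14724} = \left(-36\right) \frac{20664}{185977} - \frac{1187}{14724} = - \frac{743904}{185977} - \frac{1187}{14724} = - \frac{11173997195}{2738325348}$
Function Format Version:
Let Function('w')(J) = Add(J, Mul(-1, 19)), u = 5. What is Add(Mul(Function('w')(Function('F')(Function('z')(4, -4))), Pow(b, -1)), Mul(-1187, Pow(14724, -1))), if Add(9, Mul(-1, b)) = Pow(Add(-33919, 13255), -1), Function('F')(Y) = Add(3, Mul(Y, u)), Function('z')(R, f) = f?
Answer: Rational(-11173997195, 2738325348) ≈ -4.0806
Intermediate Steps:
Function('F')(Y) = Add(3, Mul(5, Y)) (Function('F')(Y) = Add(3, Mul(Y, 5)) = Add(3, Mul(5, Y)))
b = Rational(185977, 20664) (b = Add(9, Mul(-1, Pow(Add(-33919, 13255), -1))) = Add(9, Mul(-1, Pow(-20664, -1))) = Add(9, Mul(-1, Rational(-1, 20664))) = Add(9, Rational(1, 20664)) = Rational(185977, 20664) ≈ 9.0000)
Function('w')(J) = Add(-19, J) (Function('w')(J) = Add(J, -19) = Add(-19, J))
Add(Mul(Function('w')(Function('F')(Function('z')(4, -4))), Pow(b, -1)), Mul(-1187, Pow(14724, -1))) = Add(Mul(Add(-19, Add(3, Mul(5, -4))), Pow(Rational(185977, 20664), -1)), Mul(-1187, Pow(14724, -1))) = Add(Mul(Add(-19, Add(3, -20)), Rational(20664, 185977)), Mul(-1187, Rational(1, 14724))) = Add(Mul(Add(-19, -17), Rational(20664, 185977)), Rational(-1187, 14724)) = Add(Mul(-36, Rational(20664, 185977)), Rational(-1187, 14724)) = Add(Rational(-743904, 185977), Rational(-1187, 14724)) = Rational(-11173997195, 2738325348)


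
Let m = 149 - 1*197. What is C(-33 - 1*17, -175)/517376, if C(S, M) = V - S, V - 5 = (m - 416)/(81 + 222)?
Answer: 16201/156764928 ≈ 0.00010335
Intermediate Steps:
m = -48 (m = 149 - 197 = -48)
V = 1051/303 (V = 5 + (-48 - 416)/(81 + 222) = 5 - 464/303 = 1051/303 ≈ 3.4686)
C(S, M) = 1051/303 - S
C(-33 - 1*17, -175)/517376 = (1051/303 - (-33 - 1*17))/517376 = (1051/303 - (-33 - 17))*(1/517376) = (1051/303 - 1*(-50))*(1/517376) = (1051/303 + 50)*(1/517376) = (16201/303)*(1/517376) = 16201/156764928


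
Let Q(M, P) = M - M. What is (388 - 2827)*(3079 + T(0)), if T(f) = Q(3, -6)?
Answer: -7509681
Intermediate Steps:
Q(M, P) = 0
T(f) = 0
(388 - 2827)*(3079 + T(0)) = (388 - 2827)*(3079 + 0) = -2439*3079 = -7509681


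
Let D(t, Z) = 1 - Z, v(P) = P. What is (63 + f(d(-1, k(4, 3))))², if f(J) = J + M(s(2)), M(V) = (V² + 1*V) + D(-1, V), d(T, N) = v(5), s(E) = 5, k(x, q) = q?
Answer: 8836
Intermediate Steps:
d(T, N) = 5
M(V) = 1 + V² (M(V) = (V² + 1*V) + (1 - V) = (V² + V) + (1 - V) = (V + V²) + (1 - V) = 1 + V²)
f(J) = 26 + J (f(J) = J + (1 + 5²) = J + (1 + 25) = J + 26 = 26 + J)
(63 + f(d(-1, k(4, 3))))² = (63 + (26 + 5))² = (63 + 31)² = 94² = 8836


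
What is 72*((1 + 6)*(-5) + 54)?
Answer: 1368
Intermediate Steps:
72*((1 + 6)*(-5) + 54) = 72*(7*(-5) + 54) = 72*(-35 + 54) = 72*19 = 1368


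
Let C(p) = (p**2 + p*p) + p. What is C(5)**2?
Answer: 3025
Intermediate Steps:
C(p) = p + 2*p**2 (C(p) = (p**2 + p**2) + p = 2*p**2 + p = p + 2*p**2)
C(5)**2 = (5*(1 + 2*5))**2 = (5*(1 + 10))**2 = (5*11)**2 = 55**2 = 3025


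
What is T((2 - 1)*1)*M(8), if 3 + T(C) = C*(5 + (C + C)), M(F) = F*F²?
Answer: 2048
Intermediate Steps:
M(F) = F³
T(C) = -3 + C*(5 + 2*C) (T(C) = -3 + C*(5 + (C + C)) = -3 + C*(5 + 2*C))
T((2 - 1)*1)*M(8) = (-3 + 2*((2 - 1)*1)² + 5*((2 - 1)*1))*8³ = (-3 + 2*(1*1)² + 5*(1*1))*512 = (-3 + 2*1² + 5*1)*512 = (-3 + 2*1 + 5)*512 = (-3 + 2 + 5)*512 = 4*512 = 2048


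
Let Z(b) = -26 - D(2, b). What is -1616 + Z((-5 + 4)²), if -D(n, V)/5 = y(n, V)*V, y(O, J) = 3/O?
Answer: -3269/2 ≈ -1634.5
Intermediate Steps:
D(n, V) = -15*V/n (D(n, V) = -5*3/n*V = -15*V/n)
Z(b) = -26 + 15*b/2 (Z(b) = -26 - (-15)*b/2 = -26 + 15*b/2)
-1616 + Z((-5 + 4)²) = -1616 + (-26 + 15*(-5 + 4)²/2) = -1616 + (-26 + (15/2)*(-1)²) = -1616 + (-26 + (15/2)*1) = -1616 + (-26 + 15/2) = -1616 - 37/2 = -3269/2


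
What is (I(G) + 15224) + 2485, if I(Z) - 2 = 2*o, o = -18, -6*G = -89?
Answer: 17675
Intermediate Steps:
G = 89/6 (G = -1/6*(-89) = 89/6 ≈ 14.833)
I(Z) = -34 (I(Z) = 2 + 2*(-18) = 2 - 36 = -34)
(I(G) + 15224) + 2485 = (-34 + 15224) + 2485 = 15190 + 2485 = 17675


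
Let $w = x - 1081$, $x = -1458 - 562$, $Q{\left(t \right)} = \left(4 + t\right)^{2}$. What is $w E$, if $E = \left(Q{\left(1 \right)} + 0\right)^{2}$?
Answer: $-1938125$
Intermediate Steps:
$x = -2020$
$w = -3101$ ($w = -2020 - 1081 = -3101$)
$E = 625$ ($E = \left(\left(4 + 1\right)^{2} + 0\right)^{2} = \left(5^{2} + 0\right)^{2} = \left(25 + 0\right)^{2} = 25^{2} = 625$)
$w E = \left(-3101\right) 625 = -1938125$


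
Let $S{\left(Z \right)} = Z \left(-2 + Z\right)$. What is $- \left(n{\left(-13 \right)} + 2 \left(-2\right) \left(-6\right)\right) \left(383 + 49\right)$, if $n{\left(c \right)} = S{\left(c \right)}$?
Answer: $-94608$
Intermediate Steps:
$n{\left(c \right)} = c \left(-2 + c\right)$
$- \left(n{\left(-13 \right)} + 2 \left(-2\right) \left(-6\right)\right) \left(383 + 49\right) = - \left(- 13 \left(-2 - 13\right) + 2 \left(-2\right) \left(-6\right)\right) \left(383 + 49\right) = - \left(\left(-13\right) \left(-15\right) - -24\right) 432 = - \left(195 + 24\right) 432 = - 219 \cdot 432 = \left(-1\right) 94608 = -94608$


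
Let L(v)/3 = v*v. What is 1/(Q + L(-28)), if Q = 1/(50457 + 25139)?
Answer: 75596/177801793 ≈ 0.00042517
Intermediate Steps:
L(v) = 3*v**2 (L(v) = 3*(v*v) = 3*v**2)
Q = 1/75596 ≈ 1.3228e-5
1/(Q + L(-28)) = 1/(1/75596 + 3*(-28)**2) = 1/(1/75596 + 3*784) = 1/(1/75596 + 2352) = 1/(177801793/75596) = 75596/177801793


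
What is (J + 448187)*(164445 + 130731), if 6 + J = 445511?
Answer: 263796429792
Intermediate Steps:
J = 445505 (J = -6 + 445511 = 445505)
(J + 448187)*(164445 + 130731) = (445505 + 448187)*(164445 + 130731) = 893692*295176 = 263796429792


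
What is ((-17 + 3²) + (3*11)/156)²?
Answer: 164025/2704 ≈ 60.660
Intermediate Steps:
((-17 + 3²) + (3*11)/156)² = ((-17 + 9) + 33*(1/156))² = (-8 + 11/52)² = (-405/52)² = 164025/2704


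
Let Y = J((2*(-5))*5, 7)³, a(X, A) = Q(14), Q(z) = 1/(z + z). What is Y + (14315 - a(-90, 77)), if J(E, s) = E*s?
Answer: -1200099181/28 ≈ -4.2861e+7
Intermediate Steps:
Q(z) = 1/(2*z)
a(X, A) = 1/28 (a(X, A) = (½)/14 = (½)*(1/14) = 1/28)
Y = -42875000 (Y = (((2*(-5))*5)*7)³ = (-10*5*7)³ = (-50*7)³ = (-350)³ = -42875000)
Y + (14315 - a(-90, 77)) = -42875000 + (14315 - 1*1/28) = -42875000 + (14315 - 1/28) = -42875000 + 400819/28 = -1200099181/28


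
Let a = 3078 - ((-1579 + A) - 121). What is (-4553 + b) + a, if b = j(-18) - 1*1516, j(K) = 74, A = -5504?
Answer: 4287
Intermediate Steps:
b = -1442 (b = 74 - 1*1516 = 74 - 1516 = -1442)
a = 10282 (a = 3078 - ((-1579 - 5504) - 121) = 3078 - (-7083 - 121) = 3078 - 1*(-7204) = 3078 + 7204 = 10282)
(-4553 + b) + a = (-4553 - 1442) + 10282 = -5995 + 10282 = 4287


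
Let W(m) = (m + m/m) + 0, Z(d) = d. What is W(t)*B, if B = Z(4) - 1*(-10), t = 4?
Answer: 70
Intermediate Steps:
W(m) = 1 + m (W(m) = (m + 1) + 0 = (1 + m) + 0 = 1 + m)
B = 14 (B = 4 - 1*(-10) = 4 + 10 = 14)
W(t)*B = (1 + 4)*14 = 5*14 = 70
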